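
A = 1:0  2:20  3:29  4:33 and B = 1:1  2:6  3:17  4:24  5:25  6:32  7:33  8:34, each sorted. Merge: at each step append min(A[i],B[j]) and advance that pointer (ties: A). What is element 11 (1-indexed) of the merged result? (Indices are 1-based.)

merged[11] = 33

[i=1,j=1] A[i]=0<=B[j]=1 take 0 → i++
[i=2,j=1] A[i]=20>B[j]=1 take 1 → j++
[i=2,j=2] A[i]=20>B[j]=6 take 6 → j++
[i=2,j=3] A[i]=20>B[j]=17 take 17 → j++
[i=2,j=4] A[i]=20<=B[j]=24 take 20 → i++
[i=3,j=4] A[i]=29>B[j]=24 take 24 → j++
[i=3,j=5] A[i]=29>B[j]=25 take 25 → j++
[i=3,j=6] A[i]=29<=B[j]=32 take 29 → i++
[i=4,j=6] A[i]=33>B[j]=32 take 32 → j++
[i=4,j=7] A[i]=33<=B[j]=33 take 33 → i++
[i=5,j=7] A done, take B[j]=33 → j++
[i=5,j=8] A done, take B[j]=34 → j++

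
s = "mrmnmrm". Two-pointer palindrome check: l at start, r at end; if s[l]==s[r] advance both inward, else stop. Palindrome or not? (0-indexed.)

palindrome

[0,6] 'm'=='m' → l++,r--
[1,5] 'r'=='r' → l++,r--
[2,4] 'm'=='m' → l++,r--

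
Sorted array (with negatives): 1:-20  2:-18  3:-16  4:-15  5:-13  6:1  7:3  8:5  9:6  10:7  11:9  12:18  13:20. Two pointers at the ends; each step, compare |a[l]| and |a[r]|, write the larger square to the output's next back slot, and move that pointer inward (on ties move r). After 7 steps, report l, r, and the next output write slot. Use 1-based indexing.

l=6, r=11, next write slot=6

[1,13] |-20|<=|20| out[13]=400 → r--
[1,12] |-20|>|18| out[12]=400 → l++
[2,12] |-18|<=|18| out[11]=324 → r--
[2,11] |-18|>|9| out[10]=324 → l++
[3,11] |-16|>|9| out[9]=256 → l++
[4,11] |-15|>|9| out[8]=225 → l++
[5,11] |-13|>|9| out[7]=169 → l++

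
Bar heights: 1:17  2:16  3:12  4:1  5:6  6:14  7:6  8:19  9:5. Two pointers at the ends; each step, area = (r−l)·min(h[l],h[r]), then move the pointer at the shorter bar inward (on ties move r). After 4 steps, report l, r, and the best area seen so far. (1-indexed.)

l=4, r=8, best area=119

[1,9] min(17,5)*8=40 best=40 * → r--
[1,8] min(17,19)*7=119 best=119 * → l++
[2,8] min(16,19)*6=96 best=119 → l++
[3,8] min(12,19)*5=60 best=119 → l++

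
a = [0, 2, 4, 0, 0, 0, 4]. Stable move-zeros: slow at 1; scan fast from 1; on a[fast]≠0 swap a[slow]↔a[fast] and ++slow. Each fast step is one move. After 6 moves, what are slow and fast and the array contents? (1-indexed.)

slow=3, fast=7, a=[2, 4, 0, 0, 0, 0, 4]

(s=1,f=1) a[fast]=0 → fast++
(s=1,f=2) a[fast]=2≠0 swap→a[1]=2 → slow++,fast++
(s=2,f=3) a[fast]=4≠0 swap→a[2]=4 → slow++,fast++
(s=3,f=4) a[fast]=0 → fast++
(s=3,f=5) a[fast]=0 → fast++
(s=3,f=6) a[fast]=0 → fast++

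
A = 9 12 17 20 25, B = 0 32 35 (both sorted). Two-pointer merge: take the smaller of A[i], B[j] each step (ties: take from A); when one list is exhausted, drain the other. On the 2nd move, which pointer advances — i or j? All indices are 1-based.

i=1 j=1: A[i]=9>B[j]=0 take 0, j++
i=1 j=2: A[i]=9<=B[j]=32 take 9, i++

i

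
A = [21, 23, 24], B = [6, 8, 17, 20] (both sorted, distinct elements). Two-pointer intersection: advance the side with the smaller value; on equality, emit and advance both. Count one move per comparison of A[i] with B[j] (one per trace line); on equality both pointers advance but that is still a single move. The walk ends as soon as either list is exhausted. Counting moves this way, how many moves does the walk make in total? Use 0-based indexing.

4 moves

[i=0,j=0] 21>6 → j++
[i=0,j=1] 21>8 → j++
[i=0,j=2] 21>17 → j++
[i=0,j=3] 21>20 → j++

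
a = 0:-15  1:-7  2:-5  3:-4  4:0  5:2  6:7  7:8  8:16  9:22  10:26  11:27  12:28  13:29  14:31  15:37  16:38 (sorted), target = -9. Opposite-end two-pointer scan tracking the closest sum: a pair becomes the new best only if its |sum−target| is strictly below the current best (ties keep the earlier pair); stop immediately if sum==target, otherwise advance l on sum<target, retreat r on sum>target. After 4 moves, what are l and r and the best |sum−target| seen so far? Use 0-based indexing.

l=0, r=12, best |Δ|=23

l=0 r=16: -15+38=23 d=32 *, r--
l=0 r=15: -15+37=22 d=31 *, r--
l=0 r=14: -15+31=16 d=25 *, r--
l=0 r=13: -15+29=14 d=23 *, r--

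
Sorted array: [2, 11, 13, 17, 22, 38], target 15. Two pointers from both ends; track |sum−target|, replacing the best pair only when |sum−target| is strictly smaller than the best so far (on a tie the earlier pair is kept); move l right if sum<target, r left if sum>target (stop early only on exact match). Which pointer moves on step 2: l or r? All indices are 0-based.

r

[0,5] 2+38=40 d=25 * → r--
[0,4] 2+22=24 d=9 * → r--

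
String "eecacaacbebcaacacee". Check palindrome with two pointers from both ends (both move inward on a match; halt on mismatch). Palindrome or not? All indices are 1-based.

l=1 r=19: 'e'=='e', l++,r--
l=2 r=18: 'e'=='e', l++,r--
l=3 r=17: 'c'=='c', l++,r--
l=4 r=16: 'a'=='a', l++,r--
l=5 r=15: 'c'=='c', l++,r--
l=6 r=14: 'a'=='a', l++,r--
l=7 r=13: 'a'=='a', l++,r--
l=8 r=12: 'c'=='c', l++,r--
l=9 r=11: 'b'=='b', l++,r--

palindrome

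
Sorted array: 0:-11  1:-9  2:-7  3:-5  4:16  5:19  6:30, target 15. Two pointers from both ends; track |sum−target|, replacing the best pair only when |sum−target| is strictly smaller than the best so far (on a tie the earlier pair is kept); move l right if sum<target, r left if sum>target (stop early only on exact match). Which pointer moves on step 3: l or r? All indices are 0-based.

l

l=0 r=6: -11+30=19 d=4 *, r--
l=0 r=5: -11+19=8 d=7, l++
l=1 r=5: -9+19=10 d=5, l++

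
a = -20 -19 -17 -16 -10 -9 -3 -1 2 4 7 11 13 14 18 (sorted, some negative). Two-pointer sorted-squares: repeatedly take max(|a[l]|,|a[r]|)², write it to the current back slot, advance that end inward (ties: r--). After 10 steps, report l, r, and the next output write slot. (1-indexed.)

l=1 r=15: |-20|>|18| out[15]=400, l++
l=2 r=15: |-19|>|18| out[14]=361, l++
l=3 r=15: |-17|<=|18| out[13]=324, r--
l=3 r=14: |-17|>|14| out[12]=289, l++
l=4 r=14: |-16|>|14| out[11]=256, l++
l=5 r=14: |-10|<=|14| out[10]=196, r--
l=5 r=13: |-10|<=|13| out[9]=169, r--
l=5 r=12: |-10|<=|11| out[8]=121, r--
l=5 r=11: |-10|>|7| out[7]=100, l++
l=6 r=11: |-9|>|7| out[6]=81, l++

l=7, r=11, next write slot=5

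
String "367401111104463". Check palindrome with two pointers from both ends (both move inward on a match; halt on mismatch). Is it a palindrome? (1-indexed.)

not a palindrome (mismatch at 3,13)

l=1 r=15: '3'=='3', l++,r--
l=2 r=14: '6'=='6', l++,r--
l=3 r=13: '7'!='4', stop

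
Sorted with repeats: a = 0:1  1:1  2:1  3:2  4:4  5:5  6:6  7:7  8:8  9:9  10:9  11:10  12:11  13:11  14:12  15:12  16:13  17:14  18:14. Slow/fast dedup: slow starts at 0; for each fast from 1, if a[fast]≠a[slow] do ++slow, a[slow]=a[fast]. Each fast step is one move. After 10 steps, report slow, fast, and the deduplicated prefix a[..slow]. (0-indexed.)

(s=0,f=1) a[fast]=1=a[slow] dup → fast++
(s=0,f=2) a[fast]=1=a[slow] dup → fast++
(s=0,f=3) a[fast]=2≠a[slow]=1 write a[1]=2 → slow++,fast++
(s=1,f=4) a[fast]=4≠a[slow]=2 write a[2]=4 → slow++,fast++
(s=2,f=5) a[fast]=5≠a[slow]=4 write a[3]=5 → slow++,fast++
(s=3,f=6) a[fast]=6≠a[slow]=5 write a[4]=6 → slow++,fast++
(s=4,f=7) a[fast]=7≠a[slow]=6 write a[5]=7 → slow++,fast++
(s=5,f=8) a[fast]=8≠a[slow]=7 write a[6]=8 → slow++,fast++
(s=6,f=9) a[fast]=9≠a[slow]=8 write a[7]=9 → slow++,fast++
(s=7,f=10) a[fast]=9=a[slow] dup → fast++

slow=7, fast=11, prefix=[1, 2, 4, 5, 6, 7, 8, 9]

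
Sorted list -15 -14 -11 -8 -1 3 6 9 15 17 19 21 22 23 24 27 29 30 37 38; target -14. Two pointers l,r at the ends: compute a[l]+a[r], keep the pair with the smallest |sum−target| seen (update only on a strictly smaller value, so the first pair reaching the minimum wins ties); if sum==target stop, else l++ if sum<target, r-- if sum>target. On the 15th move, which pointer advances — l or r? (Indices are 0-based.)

[0,19] -15+38=23 d=37 * → r--
[0,18] -15+37=22 d=36 * → r--
[0,17] -15+30=15 d=29 * → r--
[0,16] -15+29=14 d=28 * → r--
[0,15] -15+27=12 d=26 * → r--
[0,14] -15+24=9 d=23 * → r--
[0,13] -15+23=8 d=22 * → r--
[0,12] -15+22=7 d=21 * → r--
[0,11] -15+21=6 d=20 * → r--
[0,10] -15+19=4 d=18 * → r--
[0,9] -15+17=2 d=16 * → r--
[0,8] -15+15=0 d=14 * → r--
[0,7] -15+9=-6 d=8 * → r--
[0,6] -15+6=-9 d=5 * → r--
[0,5] -15+3=-12 d=2 * → r--

r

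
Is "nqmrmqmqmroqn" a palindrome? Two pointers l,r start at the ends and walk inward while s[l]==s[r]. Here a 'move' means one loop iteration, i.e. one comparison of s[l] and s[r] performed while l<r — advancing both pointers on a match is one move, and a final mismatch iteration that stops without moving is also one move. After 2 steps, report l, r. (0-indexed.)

l=0 r=12: 'n'=='n', l++,r--
l=1 r=11: 'q'=='q', l++,r--

l=2, r=10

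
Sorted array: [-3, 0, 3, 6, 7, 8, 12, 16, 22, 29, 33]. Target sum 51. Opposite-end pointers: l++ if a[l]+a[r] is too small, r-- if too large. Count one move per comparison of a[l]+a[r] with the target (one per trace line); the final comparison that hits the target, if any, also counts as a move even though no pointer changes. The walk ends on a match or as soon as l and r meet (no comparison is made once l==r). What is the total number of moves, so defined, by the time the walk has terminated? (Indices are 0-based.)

10 moves

[0,10] -3+33=30 <51 → l++
[1,10] 0+33=33 <51 → l++
[2,10] 3+33=36 <51 → l++
[3,10] 6+33=39 <51 → l++
[4,10] 7+33=40 <51 → l++
[5,10] 8+33=41 <51 → l++
[6,10] 12+33=45 <51 → l++
[7,10] 16+33=49 <51 → l++
[8,10] 22+33=55 >51 → r--
[8,9] 22+29=51 → found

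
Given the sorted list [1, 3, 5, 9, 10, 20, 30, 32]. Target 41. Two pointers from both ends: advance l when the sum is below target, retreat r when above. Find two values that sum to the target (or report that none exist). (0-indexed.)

[0,7] 1+32=33 <41 → l++
[1,7] 3+32=35 <41 → l++
[2,7] 5+32=37 <41 → l++
[3,7] 9+32=41 → found

(9, 32)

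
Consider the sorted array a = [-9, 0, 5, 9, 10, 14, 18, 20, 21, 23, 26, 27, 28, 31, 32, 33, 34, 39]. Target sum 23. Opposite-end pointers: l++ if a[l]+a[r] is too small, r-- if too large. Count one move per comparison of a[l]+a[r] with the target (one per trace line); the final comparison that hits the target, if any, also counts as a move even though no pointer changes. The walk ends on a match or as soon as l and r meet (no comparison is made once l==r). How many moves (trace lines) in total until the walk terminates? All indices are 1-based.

4 moves

l=1 r=18: -9+39=30 >23, r--
l=1 r=17: -9+34=25 >23, r--
l=1 r=16: -9+33=24 >23, r--
l=1 r=15: -9+32=23, found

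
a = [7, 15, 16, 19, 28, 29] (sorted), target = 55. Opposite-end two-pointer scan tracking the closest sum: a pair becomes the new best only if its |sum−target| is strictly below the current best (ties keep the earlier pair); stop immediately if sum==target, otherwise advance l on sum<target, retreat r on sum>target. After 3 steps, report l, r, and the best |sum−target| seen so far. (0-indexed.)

l=3, r=5, best |Δ|=10

l=0 r=5: 7+29=36 d=19 *, l++
l=1 r=5: 15+29=44 d=11 *, l++
l=2 r=5: 16+29=45 d=10 *, l++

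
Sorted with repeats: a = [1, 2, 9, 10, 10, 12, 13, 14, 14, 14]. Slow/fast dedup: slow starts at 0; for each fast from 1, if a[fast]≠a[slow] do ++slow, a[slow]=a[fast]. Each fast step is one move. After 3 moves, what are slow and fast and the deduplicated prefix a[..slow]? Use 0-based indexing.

slow=3, fast=4, prefix=[1, 2, 9, 10]

(s=0,f=1) a[fast]=2≠a[slow]=1 write a[1]=2 → slow++,fast++
(s=1,f=2) a[fast]=9≠a[slow]=2 write a[2]=9 → slow++,fast++
(s=2,f=3) a[fast]=10≠a[slow]=9 write a[3]=10 → slow++,fast++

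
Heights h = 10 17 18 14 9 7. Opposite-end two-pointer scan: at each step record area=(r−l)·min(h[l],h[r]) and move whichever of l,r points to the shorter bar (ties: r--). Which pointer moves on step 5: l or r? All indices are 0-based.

l

[0,5] min(10,7)*5=35 best=35 * → r--
[0,4] min(10,9)*4=36 best=36 * → r--
[0,3] min(10,14)*3=30 best=36 → l++
[1,3] min(17,14)*2=28 best=36 → r--
[1,2] min(17,18)*1=17 best=36 → l++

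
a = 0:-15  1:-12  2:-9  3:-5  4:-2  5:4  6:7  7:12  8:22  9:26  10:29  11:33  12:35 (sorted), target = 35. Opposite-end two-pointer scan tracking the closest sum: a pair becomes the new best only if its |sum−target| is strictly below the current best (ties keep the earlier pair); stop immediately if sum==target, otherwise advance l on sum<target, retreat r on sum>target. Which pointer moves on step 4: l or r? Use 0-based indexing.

l

l=0 r=12: -15+35=20 d=15 *, l++
l=1 r=12: -12+35=23 d=12 *, l++
l=2 r=12: -9+35=26 d=9 *, l++
l=3 r=12: -5+35=30 d=5 *, l++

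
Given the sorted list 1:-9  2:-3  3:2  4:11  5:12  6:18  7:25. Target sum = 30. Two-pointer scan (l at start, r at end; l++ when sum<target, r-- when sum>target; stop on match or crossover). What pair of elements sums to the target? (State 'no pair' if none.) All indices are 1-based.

(12, 18)

l=1 r=7: -9+25=16 <30, l++
l=2 r=7: -3+25=22 <30, l++
l=3 r=7: 2+25=27 <30, l++
l=4 r=7: 11+25=36 >30, r--
l=4 r=6: 11+18=29 <30, l++
l=5 r=6: 12+18=30, found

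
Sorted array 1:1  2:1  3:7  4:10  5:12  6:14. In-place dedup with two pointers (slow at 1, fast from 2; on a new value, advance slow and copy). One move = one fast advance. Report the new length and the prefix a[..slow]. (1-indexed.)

(s=1,f=2) a[fast]=1=a[slow] dup → fast++
(s=1,f=3) a[fast]=7≠a[slow]=1 write a[2]=7 → slow++,fast++
(s=2,f=4) a[fast]=10≠a[slow]=7 write a[3]=10 → slow++,fast++
(s=3,f=5) a[fast]=12≠a[slow]=10 write a[4]=12 → slow++,fast++
(s=4,f=6) a[fast]=14≠a[slow]=12 write a[5]=14 → slow++,fast++

length 5; prefix = [1, 7, 10, 12, 14]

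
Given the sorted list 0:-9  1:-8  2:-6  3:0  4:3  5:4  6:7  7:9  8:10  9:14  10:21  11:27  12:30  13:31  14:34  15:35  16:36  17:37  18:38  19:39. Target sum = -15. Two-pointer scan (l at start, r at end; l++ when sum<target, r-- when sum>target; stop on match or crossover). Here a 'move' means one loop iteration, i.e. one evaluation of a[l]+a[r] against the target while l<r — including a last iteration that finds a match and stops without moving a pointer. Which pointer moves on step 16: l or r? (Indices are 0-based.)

r

[0,19] -9+39=30 >-15 → r--
[0,18] -9+38=29 >-15 → r--
[0,17] -9+37=28 >-15 → r--
[0,16] -9+36=27 >-15 → r--
[0,15] -9+35=26 >-15 → r--
[0,14] -9+34=25 >-15 → r--
[0,13] -9+31=22 >-15 → r--
[0,12] -9+30=21 >-15 → r--
[0,11] -9+27=18 >-15 → r--
[0,10] -9+21=12 >-15 → r--
[0,9] -9+14=5 >-15 → r--
[0,8] -9+10=1 >-15 → r--
[0,7] -9+9=0 >-15 → r--
[0,6] -9+7=-2 >-15 → r--
[0,5] -9+4=-5 >-15 → r--
[0,4] -9+3=-6 >-15 → r--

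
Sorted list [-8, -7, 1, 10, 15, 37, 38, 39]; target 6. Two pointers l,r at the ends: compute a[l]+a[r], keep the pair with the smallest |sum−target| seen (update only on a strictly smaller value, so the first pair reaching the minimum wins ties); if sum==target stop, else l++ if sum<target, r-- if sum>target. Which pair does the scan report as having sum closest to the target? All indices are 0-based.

[0,7] -8+39=31 d=25 * → r--
[0,6] -8+38=30 d=24 * → r--
[0,5] -8+37=29 d=23 * → r--
[0,4] -8+15=7 d=1 * → r--
[0,3] -8+10=2 d=4 → l++
[1,3] -7+10=3 d=3 → l++
[2,3] 1+10=11 d=5 → r--

pair (-8, 15) with sum 7 (|Δ|=1)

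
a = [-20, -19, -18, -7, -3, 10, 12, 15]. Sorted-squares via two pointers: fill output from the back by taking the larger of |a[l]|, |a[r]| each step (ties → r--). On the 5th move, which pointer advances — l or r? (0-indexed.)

[0,7] |-20|>|15| out[7]=400 → l++
[1,7] |-19|>|15| out[6]=361 → l++
[2,7] |-18|>|15| out[5]=324 → l++
[3,7] |-7|<=|15| out[4]=225 → r--
[3,6] |-7|<=|12| out[3]=144 → r--

r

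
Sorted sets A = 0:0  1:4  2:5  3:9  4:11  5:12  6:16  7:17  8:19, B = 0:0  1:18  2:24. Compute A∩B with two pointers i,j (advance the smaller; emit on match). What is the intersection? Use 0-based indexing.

[i=0,j=0] 0==0 emit → i++,j++
[i=1,j=1] 4<18 → i++
[i=2,j=1] 5<18 → i++
[i=3,j=1] 9<18 → i++
[i=4,j=1] 11<18 → i++
[i=5,j=1] 12<18 → i++
[i=6,j=1] 16<18 → i++
[i=7,j=1] 17<18 → i++
[i=8,j=1] 19>18 → j++
[i=8,j=2] 19<24 → i++

intersection = [0]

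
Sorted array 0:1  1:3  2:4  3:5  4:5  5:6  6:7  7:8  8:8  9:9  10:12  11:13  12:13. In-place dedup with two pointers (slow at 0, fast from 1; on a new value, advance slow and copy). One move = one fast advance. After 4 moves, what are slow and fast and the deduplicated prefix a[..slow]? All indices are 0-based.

slow=3, fast=5, prefix=[1, 3, 4, 5]

(s=0,f=1) a[fast]=3≠a[slow]=1 write a[1]=3 → slow++,fast++
(s=1,f=2) a[fast]=4≠a[slow]=3 write a[2]=4 → slow++,fast++
(s=2,f=3) a[fast]=5≠a[slow]=4 write a[3]=5 → slow++,fast++
(s=3,f=4) a[fast]=5=a[slow] dup → fast++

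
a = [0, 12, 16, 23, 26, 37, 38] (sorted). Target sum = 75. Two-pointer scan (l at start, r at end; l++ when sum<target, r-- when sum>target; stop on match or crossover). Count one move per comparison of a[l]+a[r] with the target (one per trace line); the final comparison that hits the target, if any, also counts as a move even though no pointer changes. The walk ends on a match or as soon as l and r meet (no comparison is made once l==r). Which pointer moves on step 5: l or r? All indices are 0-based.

l

[0,6] 0+38=38 <75 → l++
[1,6] 12+38=50 <75 → l++
[2,6] 16+38=54 <75 → l++
[3,6] 23+38=61 <75 → l++
[4,6] 26+38=64 <75 → l++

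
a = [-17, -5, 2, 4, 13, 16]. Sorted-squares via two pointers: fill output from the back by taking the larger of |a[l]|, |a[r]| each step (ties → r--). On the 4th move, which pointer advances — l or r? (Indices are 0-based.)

l

l=0 r=5: |-17|>|16| out[5]=289, l++
l=1 r=5: |-5|<=|16| out[4]=256, r--
l=1 r=4: |-5|<=|13| out[3]=169, r--
l=1 r=3: |-5|>|4| out[2]=25, l++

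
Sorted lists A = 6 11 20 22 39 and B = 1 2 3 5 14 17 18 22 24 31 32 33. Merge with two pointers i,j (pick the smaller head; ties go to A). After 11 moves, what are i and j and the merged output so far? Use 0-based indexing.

i=4, j=7, merged so far=[1, 2, 3, 5, 6, 11, 14, 17, 18, 20, 22]

i=0 j=0: A[i]=6>B[j]=1 take 1, j++
i=0 j=1: A[i]=6>B[j]=2 take 2, j++
i=0 j=2: A[i]=6>B[j]=3 take 3, j++
i=0 j=3: A[i]=6>B[j]=5 take 5, j++
i=0 j=4: A[i]=6<=B[j]=14 take 6, i++
i=1 j=4: A[i]=11<=B[j]=14 take 11, i++
i=2 j=4: A[i]=20>B[j]=14 take 14, j++
i=2 j=5: A[i]=20>B[j]=17 take 17, j++
i=2 j=6: A[i]=20>B[j]=18 take 18, j++
i=2 j=7: A[i]=20<=B[j]=22 take 20, i++
i=3 j=7: A[i]=22<=B[j]=22 take 22, i++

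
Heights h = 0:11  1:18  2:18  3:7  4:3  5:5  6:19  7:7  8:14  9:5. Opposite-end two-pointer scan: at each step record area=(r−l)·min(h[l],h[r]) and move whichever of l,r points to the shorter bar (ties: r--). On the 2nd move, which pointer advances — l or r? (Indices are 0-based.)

l

l=0 r=9: min(11,5)*9=45 best=45 *, r--
l=0 r=8: min(11,14)*8=88 best=88 *, l++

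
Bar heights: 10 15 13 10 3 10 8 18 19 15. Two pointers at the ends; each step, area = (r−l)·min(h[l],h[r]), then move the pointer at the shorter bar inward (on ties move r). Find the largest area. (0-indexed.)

max area = 120

[0,9] min(10,15)*9=90 best=90 * → l++
[1,9] min(15,15)*8=120 best=120 * → r--
[1,8] min(15,19)*7=105 best=120 → l++
[2,8] min(13,19)*6=78 best=120 → l++
[3,8] min(10,19)*5=50 best=120 → l++
[4,8] min(3,19)*4=12 best=120 → l++
[5,8] min(10,19)*3=30 best=120 → l++
[6,8] min(8,19)*2=16 best=120 → l++
[7,8] min(18,19)*1=18 best=120 → l++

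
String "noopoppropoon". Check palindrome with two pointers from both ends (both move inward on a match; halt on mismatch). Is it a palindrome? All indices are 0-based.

[0,12] 'n'=='n' → l++,r--
[1,11] 'o'=='o' → l++,r--
[2,10] 'o'=='o' → l++,r--
[3,9] 'p'=='p' → l++,r--
[4,8] 'o'=='o' → l++,r--
[5,7] 'p'!='r' → stop

not a palindrome (mismatch at 5,7)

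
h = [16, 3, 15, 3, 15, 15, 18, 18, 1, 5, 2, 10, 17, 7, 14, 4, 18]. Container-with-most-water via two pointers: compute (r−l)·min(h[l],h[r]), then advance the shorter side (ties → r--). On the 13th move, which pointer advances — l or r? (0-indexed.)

r

l=0 r=16: min(16,18)*16=256 best=256 *, l++
l=1 r=16: min(3,18)*15=45 best=256, l++
l=2 r=16: min(15,18)*14=210 best=256, l++
l=3 r=16: min(3,18)*13=39 best=256, l++
l=4 r=16: min(15,18)*12=180 best=256, l++
l=5 r=16: min(15,18)*11=165 best=256, l++
l=6 r=16: min(18,18)*10=180 best=256, r--
l=6 r=15: min(18,4)*9=36 best=256, r--
l=6 r=14: min(18,14)*8=112 best=256, r--
l=6 r=13: min(18,7)*7=49 best=256, r--
l=6 r=12: min(18,17)*6=102 best=256, r--
l=6 r=11: min(18,10)*5=50 best=256, r--
l=6 r=10: min(18,2)*4=8 best=256, r--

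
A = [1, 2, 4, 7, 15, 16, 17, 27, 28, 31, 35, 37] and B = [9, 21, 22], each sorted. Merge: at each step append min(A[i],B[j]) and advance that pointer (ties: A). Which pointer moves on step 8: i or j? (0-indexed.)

i=0 j=0: A[i]=1<=B[j]=9 take 1, i++
i=1 j=0: A[i]=2<=B[j]=9 take 2, i++
i=2 j=0: A[i]=4<=B[j]=9 take 4, i++
i=3 j=0: A[i]=7<=B[j]=9 take 7, i++
i=4 j=0: A[i]=15>B[j]=9 take 9, j++
i=4 j=1: A[i]=15<=B[j]=21 take 15, i++
i=5 j=1: A[i]=16<=B[j]=21 take 16, i++
i=6 j=1: A[i]=17<=B[j]=21 take 17, i++

i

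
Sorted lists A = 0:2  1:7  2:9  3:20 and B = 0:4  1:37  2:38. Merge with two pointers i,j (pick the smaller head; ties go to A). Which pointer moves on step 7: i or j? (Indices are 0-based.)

[i=0,j=0] A[i]=2<=B[j]=4 take 2 → i++
[i=1,j=0] A[i]=7>B[j]=4 take 4 → j++
[i=1,j=1] A[i]=7<=B[j]=37 take 7 → i++
[i=2,j=1] A[i]=9<=B[j]=37 take 9 → i++
[i=3,j=1] A[i]=20<=B[j]=37 take 20 → i++
[i=4,j=1] A done, take B[j]=37 → j++
[i=4,j=2] A done, take B[j]=38 → j++

j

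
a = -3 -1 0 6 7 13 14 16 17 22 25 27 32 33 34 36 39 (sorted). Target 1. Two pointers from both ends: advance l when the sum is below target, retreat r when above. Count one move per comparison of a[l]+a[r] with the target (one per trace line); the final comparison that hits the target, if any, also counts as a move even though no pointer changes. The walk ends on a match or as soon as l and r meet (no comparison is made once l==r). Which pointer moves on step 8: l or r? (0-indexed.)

r

[0,16] -3+39=36 >1 → r--
[0,15] -3+36=33 >1 → r--
[0,14] -3+34=31 >1 → r--
[0,13] -3+33=30 >1 → r--
[0,12] -3+32=29 >1 → r--
[0,11] -3+27=24 >1 → r--
[0,10] -3+25=22 >1 → r--
[0,9] -3+22=19 >1 → r--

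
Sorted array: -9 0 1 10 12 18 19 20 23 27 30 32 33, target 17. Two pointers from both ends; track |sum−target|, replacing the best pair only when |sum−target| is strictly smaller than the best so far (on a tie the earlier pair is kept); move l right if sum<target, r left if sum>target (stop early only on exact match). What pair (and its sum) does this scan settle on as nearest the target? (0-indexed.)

l=0 r=12: -9+33=24 d=7 *, r--
l=0 r=11: -9+32=23 d=6 *, r--
l=0 r=10: -9+30=21 d=4 *, r--
l=0 r=9: -9+27=18 d=1 *, r--
l=0 r=8: -9+23=14 d=3, l++
l=1 r=8: 0+23=23 d=6, r--
l=1 r=7: 0+20=20 d=3, r--
l=1 r=6: 0+19=19 d=2, r--
l=1 r=5: 0+18=18 d=1, r--
l=1 r=4: 0+12=12 d=5, l++
l=2 r=4: 1+12=13 d=4, l++
l=3 r=4: 10+12=22 d=5, r--

pair (-9, 27) with sum 18 (|Δ|=1)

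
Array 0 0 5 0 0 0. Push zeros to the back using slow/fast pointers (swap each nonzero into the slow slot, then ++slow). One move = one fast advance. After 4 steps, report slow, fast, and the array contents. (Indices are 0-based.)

slow=1, fast=4, a=[5, 0, 0, 0, 0, 0]

slow=0 fast=0: a[fast]=0, fast++
slow=0 fast=1: a[fast]=0, fast++
slow=0 fast=2: a[fast]=5≠0 swap→a[0]=5, slow++,fast++
slow=1 fast=3: a[fast]=0, fast++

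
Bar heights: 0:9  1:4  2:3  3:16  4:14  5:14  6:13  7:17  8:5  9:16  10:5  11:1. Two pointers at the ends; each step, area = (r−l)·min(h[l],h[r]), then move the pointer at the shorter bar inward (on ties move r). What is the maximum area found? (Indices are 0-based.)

max area = 96

[0,11] min(9,1)*11=11 best=11 * → r--
[0,10] min(9,5)*10=50 best=50 * → r--
[0,9] min(9,16)*9=81 best=81 * → l++
[1,9] min(4,16)*8=32 best=81 → l++
[2,9] min(3,16)*7=21 best=81 → l++
[3,9] min(16,16)*6=96 best=96 * → r--
[3,8] min(16,5)*5=25 best=96 → r--
[3,7] min(16,17)*4=64 best=96 → l++
[4,7] min(14,17)*3=42 best=96 → l++
[5,7] min(14,17)*2=28 best=96 → l++
[6,7] min(13,17)*1=13 best=96 → l++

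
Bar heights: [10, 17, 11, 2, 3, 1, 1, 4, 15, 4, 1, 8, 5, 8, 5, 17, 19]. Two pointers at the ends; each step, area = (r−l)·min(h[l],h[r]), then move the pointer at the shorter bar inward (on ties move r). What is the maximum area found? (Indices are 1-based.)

max area = 255

[1,17] min(10,19)*16=160 best=160 * → l++
[2,17] min(17,19)*15=255 best=255 * → l++
[3,17] min(11,19)*14=154 best=255 → l++
[4,17] min(2,19)*13=26 best=255 → l++
[5,17] min(3,19)*12=36 best=255 → l++
[6,17] min(1,19)*11=11 best=255 → l++
[7,17] min(1,19)*10=10 best=255 → l++
[8,17] min(4,19)*9=36 best=255 → l++
[9,17] min(15,19)*8=120 best=255 → l++
[10,17] min(4,19)*7=28 best=255 → l++
[11,17] min(1,19)*6=6 best=255 → l++
[12,17] min(8,19)*5=40 best=255 → l++
[13,17] min(5,19)*4=20 best=255 → l++
[14,17] min(8,19)*3=24 best=255 → l++
[15,17] min(5,19)*2=10 best=255 → l++
[16,17] min(17,19)*1=17 best=255 → l++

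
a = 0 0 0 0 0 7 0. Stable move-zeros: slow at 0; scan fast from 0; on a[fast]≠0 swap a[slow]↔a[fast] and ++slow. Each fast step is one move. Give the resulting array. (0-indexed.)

[7, 0, 0, 0, 0, 0, 0]

slow=0 fast=0: a[fast]=0, fast++
slow=0 fast=1: a[fast]=0, fast++
slow=0 fast=2: a[fast]=0, fast++
slow=0 fast=3: a[fast]=0, fast++
slow=0 fast=4: a[fast]=0, fast++
slow=0 fast=5: a[fast]=7≠0 swap→a[0]=7, slow++,fast++
slow=1 fast=6: a[fast]=0, fast++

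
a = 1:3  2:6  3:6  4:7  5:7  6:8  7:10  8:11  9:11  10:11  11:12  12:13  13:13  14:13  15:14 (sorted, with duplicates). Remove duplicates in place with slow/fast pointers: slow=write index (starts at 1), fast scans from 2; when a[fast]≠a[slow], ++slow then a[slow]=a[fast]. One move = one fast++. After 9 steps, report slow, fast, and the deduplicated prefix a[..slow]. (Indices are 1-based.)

slow=6, fast=11, prefix=[3, 6, 7, 8, 10, 11]

slow=1 fast=2: a[fast]=6≠a[slow]=3 write a[2]=6, slow++,fast++
slow=2 fast=3: a[fast]=6=a[slow] dup, fast++
slow=2 fast=4: a[fast]=7≠a[slow]=6 write a[3]=7, slow++,fast++
slow=3 fast=5: a[fast]=7=a[slow] dup, fast++
slow=3 fast=6: a[fast]=8≠a[slow]=7 write a[4]=8, slow++,fast++
slow=4 fast=7: a[fast]=10≠a[slow]=8 write a[5]=10, slow++,fast++
slow=5 fast=8: a[fast]=11≠a[slow]=10 write a[6]=11, slow++,fast++
slow=6 fast=9: a[fast]=11=a[slow] dup, fast++
slow=6 fast=10: a[fast]=11=a[slow] dup, fast++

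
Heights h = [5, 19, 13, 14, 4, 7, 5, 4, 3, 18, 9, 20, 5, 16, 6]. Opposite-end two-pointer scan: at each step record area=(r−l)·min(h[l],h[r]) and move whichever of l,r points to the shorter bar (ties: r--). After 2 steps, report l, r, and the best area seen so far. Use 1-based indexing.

l=1 r=15: min(5,6)*14=70 best=70 *, l++
l=2 r=15: min(19,6)*13=78 best=78 *, r--

l=2, r=14, best area=78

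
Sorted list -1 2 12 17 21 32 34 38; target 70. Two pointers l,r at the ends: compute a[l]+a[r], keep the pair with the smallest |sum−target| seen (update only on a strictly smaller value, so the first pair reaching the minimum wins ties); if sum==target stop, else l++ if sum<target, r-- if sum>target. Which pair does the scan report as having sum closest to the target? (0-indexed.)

pair (32, 38) with sum 70 (|Δ|=0)

[0,7] -1+38=37 d=33 * → l++
[1,7] 2+38=40 d=30 * → l++
[2,7] 12+38=50 d=20 * → l++
[3,7] 17+38=55 d=15 * → l++
[4,7] 21+38=59 d=11 * → l++
[5,7] 32+38=70 d=0 * → stop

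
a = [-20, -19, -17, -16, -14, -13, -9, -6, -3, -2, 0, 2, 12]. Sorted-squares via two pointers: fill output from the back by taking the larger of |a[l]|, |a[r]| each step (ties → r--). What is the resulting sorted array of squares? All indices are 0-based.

[0,12] |-20|>|12| out[12]=400 → l++
[1,12] |-19|>|12| out[11]=361 → l++
[2,12] |-17|>|12| out[10]=289 → l++
[3,12] |-16|>|12| out[9]=256 → l++
[4,12] |-14|>|12| out[8]=196 → l++
[5,12] |-13|>|12| out[7]=169 → l++
[6,12] |-9|<=|12| out[6]=144 → r--
[6,11] |-9|>|2| out[5]=81 → l++
[7,11] |-6|>|2| out[4]=36 → l++
[8,11] |-3|>|2| out[3]=9 → l++
[9,11] |-2|<=|2| out[2]=4 → r--
[9,10] |-2|>|0| out[1]=4 → l++
[10,10] |0|<=|0| out[0]=0 → r--

[0, 4, 4, 9, 36, 81, 144, 169, 196, 256, 289, 361, 400]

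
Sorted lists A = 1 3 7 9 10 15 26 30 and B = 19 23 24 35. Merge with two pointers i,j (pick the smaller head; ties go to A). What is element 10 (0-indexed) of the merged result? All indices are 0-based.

merged[10] = 30

i=0 j=0: A[i]=1<=B[j]=19 take 1, i++
i=1 j=0: A[i]=3<=B[j]=19 take 3, i++
i=2 j=0: A[i]=7<=B[j]=19 take 7, i++
i=3 j=0: A[i]=9<=B[j]=19 take 9, i++
i=4 j=0: A[i]=10<=B[j]=19 take 10, i++
i=5 j=0: A[i]=15<=B[j]=19 take 15, i++
i=6 j=0: A[i]=26>B[j]=19 take 19, j++
i=6 j=1: A[i]=26>B[j]=23 take 23, j++
i=6 j=2: A[i]=26>B[j]=24 take 24, j++
i=6 j=3: A[i]=26<=B[j]=35 take 26, i++
i=7 j=3: A[i]=30<=B[j]=35 take 30, i++
i=8 j=3: A done, take B[j]=35, j++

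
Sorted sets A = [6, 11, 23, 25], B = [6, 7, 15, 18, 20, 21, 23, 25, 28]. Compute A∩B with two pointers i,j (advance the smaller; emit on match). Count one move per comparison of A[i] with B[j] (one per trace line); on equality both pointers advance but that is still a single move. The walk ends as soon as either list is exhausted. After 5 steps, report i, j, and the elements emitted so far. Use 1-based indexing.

i=1 j=1: 6==6 emit, i++,j++
i=2 j=2: 11>7, j++
i=2 j=3: 11<15, i++
i=3 j=3: 23>15, j++
i=3 j=4: 23>18, j++

i=3, j=5, emitted=[6]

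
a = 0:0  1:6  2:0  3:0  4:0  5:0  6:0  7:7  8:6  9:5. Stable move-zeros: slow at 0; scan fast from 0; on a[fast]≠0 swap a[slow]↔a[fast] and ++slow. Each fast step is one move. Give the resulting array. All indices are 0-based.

(s=0,f=0) a[fast]=0 → fast++
(s=0,f=1) a[fast]=6≠0 swap→a[0]=6 → slow++,fast++
(s=1,f=2) a[fast]=0 → fast++
(s=1,f=3) a[fast]=0 → fast++
(s=1,f=4) a[fast]=0 → fast++
(s=1,f=5) a[fast]=0 → fast++
(s=1,f=6) a[fast]=0 → fast++
(s=1,f=7) a[fast]=7≠0 swap→a[1]=7 → slow++,fast++
(s=2,f=8) a[fast]=6≠0 swap→a[2]=6 → slow++,fast++
(s=3,f=9) a[fast]=5≠0 swap→a[3]=5 → slow++,fast++

[6, 7, 6, 5, 0, 0, 0, 0, 0, 0]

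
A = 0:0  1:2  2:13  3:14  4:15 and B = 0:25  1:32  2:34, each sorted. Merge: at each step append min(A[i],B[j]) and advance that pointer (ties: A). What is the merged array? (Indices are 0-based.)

[0, 2, 13, 14, 15, 25, 32, 34]

[i=0,j=0] A[i]=0<=B[j]=25 take 0 → i++
[i=1,j=0] A[i]=2<=B[j]=25 take 2 → i++
[i=2,j=0] A[i]=13<=B[j]=25 take 13 → i++
[i=3,j=0] A[i]=14<=B[j]=25 take 14 → i++
[i=4,j=0] A[i]=15<=B[j]=25 take 15 → i++
[i=5,j=0] A done, take B[j]=25 → j++
[i=5,j=1] A done, take B[j]=32 → j++
[i=5,j=2] A done, take B[j]=34 → j++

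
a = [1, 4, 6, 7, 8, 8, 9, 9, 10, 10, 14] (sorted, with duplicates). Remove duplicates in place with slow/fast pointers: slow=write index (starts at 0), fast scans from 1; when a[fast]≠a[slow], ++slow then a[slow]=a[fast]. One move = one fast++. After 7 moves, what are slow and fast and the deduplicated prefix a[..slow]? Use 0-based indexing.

slow=0 fast=1: a[fast]=4≠a[slow]=1 write a[1]=4, slow++,fast++
slow=1 fast=2: a[fast]=6≠a[slow]=4 write a[2]=6, slow++,fast++
slow=2 fast=3: a[fast]=7≠a[slow]=6 write a[3]=7, slow++,fast++
slow=3 fast=4: a[fast]=8≠a[slow]=7 write a[4]=8, slow++,fast++
slow=4 fast=5: a[fast]=8=a[slow] dup, fast++
slow=4 fast=6: a[fast]=9≠a[slow]=8 write a[5]=9, slow++,fast++
slow=5 fast=7: a[fast]=9=a[slow] dup, fast++

slow=5, fast=8, prefix=[1, 4, 6, 7, 8, 9]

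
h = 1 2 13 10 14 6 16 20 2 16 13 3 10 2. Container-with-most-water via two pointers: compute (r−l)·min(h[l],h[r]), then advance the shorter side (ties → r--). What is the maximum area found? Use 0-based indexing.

max area = 104

[0,13] min(1,2)*13=13 best=13 * → l++
[1,13] min(2,2)*12=24 best=24 * → r--
[1,12] min(2,10)*11=22 best=24 → l++
[2,12] min(13,10)*10=100 best=100 * → r--
[2,11] min(13,3)*9=27 best=100 → r--
[2,10] min(13,13)*8=104 best=104 * → r--
[2,9] min(13,16)*7=91 best=104 → l++
[3,9] min(10,16)*6=60 best=104 → l++
[4,9] min(14,16)*5=70 best=104 → l++
[5,9] min(6,16)*4=24 best=104 → l++
[6,9] min(16,16)*3=48 best=104 → r--
[6,8] min(16,2)*2=4 best=104 → r--
[6,7] min(16,20)*1=16 best=104 → l++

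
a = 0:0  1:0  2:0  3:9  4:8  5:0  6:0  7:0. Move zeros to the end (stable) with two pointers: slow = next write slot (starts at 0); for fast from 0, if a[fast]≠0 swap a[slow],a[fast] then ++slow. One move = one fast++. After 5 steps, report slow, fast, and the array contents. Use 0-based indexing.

slow=0 fast=0: a[fast]=0, fast++
slow=0 fast=1: a[fast]=0, fast++
slow=0 fast=2: a[fast]=0, fast++
slow=0 fast=3: a[fast]=9≠0 swap→a[0]=9, slow++,fast++
slow=1 fast=4: a[fast]=8≠0 swap→a[1]=8, slow++,fast++

slow=2, fast=5, a=[9, 8, 0, 0, 0, 0, 0, 0]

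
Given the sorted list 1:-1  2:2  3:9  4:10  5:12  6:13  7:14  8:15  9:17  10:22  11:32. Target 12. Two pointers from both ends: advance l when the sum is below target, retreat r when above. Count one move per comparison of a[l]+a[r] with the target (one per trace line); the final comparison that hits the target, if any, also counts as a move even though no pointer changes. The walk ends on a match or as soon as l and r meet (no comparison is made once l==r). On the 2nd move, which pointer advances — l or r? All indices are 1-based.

l=1 r=11: -1+32=31 >12, r--
l=1 r=10: -1+22=21 >12, r--

r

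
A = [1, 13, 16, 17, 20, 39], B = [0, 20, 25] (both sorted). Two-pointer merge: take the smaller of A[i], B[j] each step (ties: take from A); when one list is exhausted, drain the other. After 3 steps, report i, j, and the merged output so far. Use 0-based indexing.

[i=0,j=0] A[i]=1>B[j]=0 take 0 → j++
[i=0,j=1] A[i]=1<=B[j]=20 take 1 → i++
[i=1,j=1] A[i]=13<=B[j]=20 take 13 → i++

i=2, j=1, merged so far=[0, 1, 13]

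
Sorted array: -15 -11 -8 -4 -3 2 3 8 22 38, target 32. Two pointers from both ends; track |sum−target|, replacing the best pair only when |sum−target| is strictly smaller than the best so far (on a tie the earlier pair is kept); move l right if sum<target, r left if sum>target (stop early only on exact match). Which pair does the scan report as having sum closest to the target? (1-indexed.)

[1,10] -15+38=23 d=9 * → l++
[2,10] -11+38=27 d=5 * → l++
[3,10] -8+38=30 d=2 * → l++
[4,10] -4+38=34 d=2 → r--
[4,9] -4+22=18 d=14 → l++
[5,9] -3+22=19 d=13 → l++
[6,9] 2+22=24 d=8 → l++
[7,9] 3+22=25 d=7 → l++
[8,9] 8+22=30 d=2 → l++

pair (-8, 38) with sum 30 (|Δ|=2)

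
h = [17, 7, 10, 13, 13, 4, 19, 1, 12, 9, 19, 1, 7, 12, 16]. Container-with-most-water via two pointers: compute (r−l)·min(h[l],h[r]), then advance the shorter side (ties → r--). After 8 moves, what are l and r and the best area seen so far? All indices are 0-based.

l=0 r=14: min(17,16)*14=224 best=224 *, r--
l=0 r=13: min(17,12)*13=156 best=224, r--
l=0 r=12: min(17,7)*12=84 best=224, r--
l=0 r=11: min(17,1)*11=11 best=224, r--
l=0 r=10: min(17,19)*10=170 best=224, l++
l=1 r=10: min(7,19)*9=63 best=224, l++
l=2 r=10: min(10,19)*8=80 best=224, l++
l=3 r=10: min(13,19)*7=91 best=224, l++

l=4, r=10, best area=224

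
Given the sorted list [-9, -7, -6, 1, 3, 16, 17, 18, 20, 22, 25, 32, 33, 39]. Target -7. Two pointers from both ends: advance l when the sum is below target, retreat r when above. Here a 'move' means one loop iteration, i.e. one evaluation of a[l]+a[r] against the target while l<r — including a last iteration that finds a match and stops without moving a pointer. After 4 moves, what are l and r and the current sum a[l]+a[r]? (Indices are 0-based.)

l=0, r=9, sum=13

l=0 r=13: -9+39=30 >-7, r--
l=0 r=12: -9+33=24 >-7, r--
l=0 r=11: -9+32=23 >-7, r--
l=0 r=10: -9+25=16 >-7, r--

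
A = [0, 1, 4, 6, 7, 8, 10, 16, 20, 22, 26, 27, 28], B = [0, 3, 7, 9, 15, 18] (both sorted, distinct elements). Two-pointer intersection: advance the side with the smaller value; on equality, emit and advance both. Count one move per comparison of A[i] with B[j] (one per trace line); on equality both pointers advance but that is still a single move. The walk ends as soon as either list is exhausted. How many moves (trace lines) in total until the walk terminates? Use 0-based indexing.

12 moves

i=0 j=0: 0==0 emit, i++,j++
i=1 j=1: 1<3, i++
i=2 j=1: 4>3, j++
i=2 j=2: 4<7, i++
i=3 j=2: 6<7, i++
i=4 j=2: 7==7 emit, i++,j++
i=5 j=3: 8<9, i++
i=6 j=3: 10>9, j++
i=6 j=4: 10<15, i++
i=7 j=4: 16>15, j++
i=7 j=5: 16<18, i++
i=8 j=5: 20>18, j++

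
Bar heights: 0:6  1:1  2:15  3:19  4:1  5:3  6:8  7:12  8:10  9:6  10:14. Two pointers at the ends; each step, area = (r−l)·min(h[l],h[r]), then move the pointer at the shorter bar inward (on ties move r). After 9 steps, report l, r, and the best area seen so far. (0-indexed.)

l=2, r=3, best area=112

[0,10] min(6,14)*10=60 best=60 * → l++
[1,10] min(1,14)*9=9 best=60 → l++
[2,10] min(15,14)*8=112 best=112 * → r--
[2,9] min(15,6)*7=42 best=112 → r--
[2,8] min(15,10)*6=60 best=112 → r--
[2,7] min(15,12)*5=60 best=112 → r--
[2,6] min(15,8)*4=32 best=112 → r--
[2,5] min(15,3)*3=9 best=112 → r--
[2,4] min(15,1)*2=2 best=112 → r--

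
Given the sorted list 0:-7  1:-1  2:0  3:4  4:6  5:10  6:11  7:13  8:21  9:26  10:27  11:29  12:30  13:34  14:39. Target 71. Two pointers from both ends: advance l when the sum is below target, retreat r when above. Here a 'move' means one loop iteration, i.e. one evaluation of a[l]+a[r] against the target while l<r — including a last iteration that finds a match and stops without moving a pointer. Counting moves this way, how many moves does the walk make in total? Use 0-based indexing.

l=0 r=14: -7+39=32 <71, l++
l=1 r=14: -1+39=38 <71, l++
l=2 r=14: 0+39=39 <71, l++
l=3 r=14: 4+39=43 <71, l++
l=4 r=14: 6+39=45 <71, l++
l=5 r=14: 10+39=49 <71, l++
l=6 r=14: 11+39=50 <71, l++
l=7 r=14: 13+39=52 <71, l++
l=8 r=14: 21+39=60 <71, l++
l=9 r=14: 26+39=65 <71, l++
l=10 r=14: 27+39=66 <71, l++
l=11 r=14: 29+39=68 <71, l++
l=12 r=14: 30+39=69 <71, l++
l=13 r=14: 34+39=73 >71, r--

14 moves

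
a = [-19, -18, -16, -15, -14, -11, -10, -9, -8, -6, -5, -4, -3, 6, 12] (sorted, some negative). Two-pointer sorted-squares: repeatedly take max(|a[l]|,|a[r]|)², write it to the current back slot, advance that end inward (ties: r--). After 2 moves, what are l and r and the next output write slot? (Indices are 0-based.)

l=2, r=14, next write slot=12

l=0 r=14: |-19|>|12| out[14]=361, l++
l=1 r=14: |-18|>|12| out[13]=324, l++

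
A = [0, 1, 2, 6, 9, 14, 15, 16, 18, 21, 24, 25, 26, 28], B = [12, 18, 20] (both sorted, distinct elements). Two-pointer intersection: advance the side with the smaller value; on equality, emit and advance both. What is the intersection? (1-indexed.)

i=1 j=1: 0<12, i++
i=2 j=1: 1<12, i++
i=3 j=1: 2<12, i++
i=4 j=1: 6<12, i++
i=5 j=1: 9<12, i++
i=6 j=1: 14>12, j++
i=6 j=2: 14<18, i++
i=7 j=2: 15<18, i++
i=8 j=2: 16<18, i++
i=9 j=2: 18==18 emit, i++,j++
i=10 j=3: 21>20, j++

intersection = [18]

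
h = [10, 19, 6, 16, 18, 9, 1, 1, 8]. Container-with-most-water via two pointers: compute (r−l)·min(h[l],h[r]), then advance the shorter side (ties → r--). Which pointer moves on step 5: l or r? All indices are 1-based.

l

[1,9] min(10,8)*8=64 best=64 * → r--
[1,8] min(10,1)*7=7 best=64 → r--
[1,7] min(10,1)*6=6 best=64 → r--
[1,6] min(10,9)*5=45 best=64 → r--
[1,5] min(10,18)*4=40 best=64 → l++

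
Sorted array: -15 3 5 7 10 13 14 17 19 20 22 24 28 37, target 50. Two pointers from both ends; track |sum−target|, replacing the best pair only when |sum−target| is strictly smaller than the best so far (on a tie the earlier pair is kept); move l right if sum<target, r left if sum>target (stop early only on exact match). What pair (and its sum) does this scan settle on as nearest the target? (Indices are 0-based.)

pair (13, 37) with sum 50 (|Δ|=0)

l=0 r=13: -15+37=22 d=28 *, l++
l=1 r=13: 3+37=40 d=10 *, l++
l=2 r=13: 5+37=42 d=8 *, l++
l=3 r=13: 7+37=44 d=6 *, l++
l=4 r=13: 10+37=47 d=3 *, l++
l=5 r=13: 13+37=50 d=0 *, stop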